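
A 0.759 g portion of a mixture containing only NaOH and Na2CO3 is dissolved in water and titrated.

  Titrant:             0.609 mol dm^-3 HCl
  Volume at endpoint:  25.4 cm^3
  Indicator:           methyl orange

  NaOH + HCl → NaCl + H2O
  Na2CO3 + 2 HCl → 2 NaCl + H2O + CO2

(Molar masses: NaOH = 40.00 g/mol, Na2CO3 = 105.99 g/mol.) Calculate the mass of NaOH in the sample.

0.187 g

n(HCl) = 0.0254 × 0.609 = 0.0155 mol
Let x = n(NaOH), y = n(Na2CO3).
Titrant: 1x + 2y = 0.0155;  mass: 40.00x + 105.99y = 0.759
Solving, x = 4.68 × 10^-3 mol, y = 5.40 × 10^-3 mol
mass of NaOH = 4.68 × 10^-3 × 40.00 = 0.187 g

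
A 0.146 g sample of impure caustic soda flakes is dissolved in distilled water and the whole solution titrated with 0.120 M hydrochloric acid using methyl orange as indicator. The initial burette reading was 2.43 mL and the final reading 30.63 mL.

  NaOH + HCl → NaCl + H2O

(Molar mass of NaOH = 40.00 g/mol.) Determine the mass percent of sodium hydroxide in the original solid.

92.7 %

n(HCl) = 0.0282 L × 0.120 mol/L = 3.38 × 10^-3 mol
n(NaOH) = 3.38 × 10^-3 mol (1:1 ratio)
mass of NaOH = 3.38 × 10^-3 × 40.00 g/mol = 0.135 g
% NaOH = 0.135 / 0.146 × 100 = 92.7 %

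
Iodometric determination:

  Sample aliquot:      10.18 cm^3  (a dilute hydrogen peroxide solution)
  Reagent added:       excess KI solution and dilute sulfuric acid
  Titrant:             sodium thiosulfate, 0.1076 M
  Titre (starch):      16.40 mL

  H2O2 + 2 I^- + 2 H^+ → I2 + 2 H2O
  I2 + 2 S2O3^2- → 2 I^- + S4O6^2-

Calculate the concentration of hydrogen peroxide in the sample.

0.08667 M

n(S2O3^2-) = 0.01640 × 0.1076 = 1.765 × 10^-3 mol
n(I2) = n(S2O3^2-)/2 = 8.823 × 10^-4 mol
n(H2O2) in the aliquot = 8.823 × 10^-4 mol (1:1 ratio)
[H2O2] = 8.823 × 10^-4 / 0.01018 = 0.08667 mol/L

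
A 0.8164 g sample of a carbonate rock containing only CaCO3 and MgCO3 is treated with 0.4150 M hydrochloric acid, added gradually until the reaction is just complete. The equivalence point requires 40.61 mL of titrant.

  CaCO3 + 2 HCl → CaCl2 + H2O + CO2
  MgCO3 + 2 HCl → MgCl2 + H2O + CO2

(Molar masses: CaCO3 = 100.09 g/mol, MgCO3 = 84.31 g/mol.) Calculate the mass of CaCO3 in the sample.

n(HCl) = 0.04061 × 0.4150 = 0.01685 mol
Let x = n(CaCO3), y = n(MgCO3).
Titrant: 2x + 2y = 0.01685;  mass: 100.09x + 84.31y = 0.8164
Solving, x = 6.715 × 10^-3 mol, y = 1.712 × 10^-3 mol
mass of CaCO3 = 6.715 × 10^-3 × 100.09 = 0.6721 g

0.6721 g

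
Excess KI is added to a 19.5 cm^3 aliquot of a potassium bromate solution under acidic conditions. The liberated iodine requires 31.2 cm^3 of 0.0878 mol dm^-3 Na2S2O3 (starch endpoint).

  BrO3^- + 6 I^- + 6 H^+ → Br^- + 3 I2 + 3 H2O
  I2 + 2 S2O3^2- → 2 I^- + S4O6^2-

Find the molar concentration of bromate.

n(S2O3^2-) = 0.0312 × 0.0878 = 2.74 × 10^-3 mol
n(I2) = n(S2O3^2-)/2 = 1.37 × 10^-3 mol
From the 1:3 ratio, n(BrO3^-) in the aliquot = 1/3 × 1.37 × 10^-3 = 4.57 × 10^-4 mol
[BrO3^-] = 4.57 × 10^-4 / 0.0195 = 0.0234 mol/L

0.0234 mol/L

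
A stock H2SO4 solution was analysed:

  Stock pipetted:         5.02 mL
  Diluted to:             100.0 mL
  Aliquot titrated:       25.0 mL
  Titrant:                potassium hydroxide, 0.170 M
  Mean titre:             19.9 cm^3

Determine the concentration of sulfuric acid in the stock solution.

H2SO4 + 2 KOH → K2SO4 + 2 H2O
n(KOH) = 0.0199 × 0.170 = 3.38 × 10^-3 mol
From the 1:2 ratio, n(H2SO4) in the aliquot = 1/2 × 3.38 × 10^-3 = 1.69 × 10^-3 mol
[H2SO4]_dilute = 1.69 × 10^-3 / 0.0250 = 0.0677 mol/L
Dilution factor = 100.0 / 5.02 = 19.92
[H2SO4]_stock = 0.0677 × 19.92 = 1.35 mol/L

1.35 M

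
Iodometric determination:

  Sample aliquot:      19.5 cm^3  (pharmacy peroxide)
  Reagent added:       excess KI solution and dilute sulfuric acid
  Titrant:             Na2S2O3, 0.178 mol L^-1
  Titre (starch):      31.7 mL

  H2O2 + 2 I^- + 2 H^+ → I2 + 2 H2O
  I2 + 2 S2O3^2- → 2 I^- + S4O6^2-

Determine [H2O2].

n(S2O3^2-) = 0.0317 × 0.178 = 5.64 × 10^-3 mol
n(I2) = n(S2O3^2-)/2 = 2.82 × 10^-3 mol
n(H2O2) in the aliquot = 2.82 × 10^-3 mol (1:1 ratio)
[H2O2] = 2.82 × 10^-3 / 0.0195 = 0.145 mol/L

0.145 mol/L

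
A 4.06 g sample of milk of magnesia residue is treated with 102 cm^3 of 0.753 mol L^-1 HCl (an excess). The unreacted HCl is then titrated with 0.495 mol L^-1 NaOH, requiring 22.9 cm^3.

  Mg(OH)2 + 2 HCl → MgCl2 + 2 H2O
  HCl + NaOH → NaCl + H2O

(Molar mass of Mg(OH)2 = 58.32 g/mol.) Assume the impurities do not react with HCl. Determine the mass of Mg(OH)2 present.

n(HCl) added = 0.102 × 0.753 = 0.0768 mol
n(NaOH) used in back-titration = 0.0229 × 0.495 = 0.0113 mol
n(HCl) left over = 0.0113 mol (1:1 ratio)
n(HCl) consumed by analyte = 0.0768 − 0.0113 = 0.0655 mol
From the 1:2 ratio, n(Mg(OH)2) = 1/2 × 0.0655 = 0.0327 mol
mass of Mg(OH)2 = 0.0327 × 58.32 = 1.91 g

1.91 g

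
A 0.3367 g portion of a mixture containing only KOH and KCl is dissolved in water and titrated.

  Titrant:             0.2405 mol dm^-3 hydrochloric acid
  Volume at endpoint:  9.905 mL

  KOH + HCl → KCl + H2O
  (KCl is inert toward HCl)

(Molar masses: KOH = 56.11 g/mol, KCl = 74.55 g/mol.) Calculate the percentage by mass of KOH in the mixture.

n(HCl) = 0.009905 × 0.2405 = 2.382 × 10^-3 mol
Let x = n(KOH), y = n(KCl).
Titrant: 1x = 2.382 × 10^-3;  mass: 56.11x + 74.55y = 0.3367
Solving, x = 2.382 × 10^-3 mol, y = 2.724 × 10^-3 mol
mass of KOH = 2.382 × 10^-3 × 56.11 = 0.1337 g
% KOH = 0.1337 / 0.3367 × 100 = 39.70 %

39.70 %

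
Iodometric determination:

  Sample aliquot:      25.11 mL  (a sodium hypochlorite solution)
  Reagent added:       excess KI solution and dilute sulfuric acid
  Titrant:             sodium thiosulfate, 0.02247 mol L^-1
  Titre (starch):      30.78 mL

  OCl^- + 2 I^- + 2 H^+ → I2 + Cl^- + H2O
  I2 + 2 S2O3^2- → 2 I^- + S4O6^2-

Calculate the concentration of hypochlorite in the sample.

0.01377 mol/L

n(S2O3^2-) = 0.03078 × 0.02247 = 6.916 × 10^-4 mol
n(I2) = n(S2O3^2-)/2 = 3.458 × 10^-4 mol
n(OCl^-) in the aliquot = 3.458 × 10^-4 mol (1:1 ratio)
[OCl^-] = 3.458 × 10^-4 / 0.02511 = 0.01377 mol/L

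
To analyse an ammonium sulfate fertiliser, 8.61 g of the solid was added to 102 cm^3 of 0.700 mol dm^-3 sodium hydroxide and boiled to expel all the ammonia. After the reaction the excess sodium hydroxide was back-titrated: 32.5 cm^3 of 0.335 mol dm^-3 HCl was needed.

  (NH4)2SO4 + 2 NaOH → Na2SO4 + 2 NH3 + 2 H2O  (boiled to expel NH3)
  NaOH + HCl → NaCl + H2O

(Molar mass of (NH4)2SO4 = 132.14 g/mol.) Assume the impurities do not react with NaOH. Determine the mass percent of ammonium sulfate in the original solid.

n(NaOH) added = 0.102 × 0.700 = 0.0714 mol
n(HCl) used in back-titration = 0.0325 × 0.335 = 0.0109 mol
n(NaOH) left over = 0.0109 mol (1:1 ratio)
n(NaOH) consumed by analyte = 0.0714 − 0.0109 = 0.0605 mol
From the 1:2 ratio, n((NH4)2SO4) = 1/2 × 0.0605 = 0.0303 mol
mass of (NH4)2SO4 = 0.0303 × 132.14 = 4.00 g
% (NH4)2SO4 = 4.00 / 8.61 × 100 = 46.4 %

46.4 %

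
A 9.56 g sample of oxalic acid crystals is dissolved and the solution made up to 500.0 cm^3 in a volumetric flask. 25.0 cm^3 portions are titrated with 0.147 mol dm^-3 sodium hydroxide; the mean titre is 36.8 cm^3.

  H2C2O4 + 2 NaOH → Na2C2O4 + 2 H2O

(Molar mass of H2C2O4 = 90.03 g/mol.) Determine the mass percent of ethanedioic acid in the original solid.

n(NaOH) per titration = 0.0368 × 0.147 = 5.41 × 10^-3 mol
From the 1:2 ratio, n(H2C2O4) in each aliquot = 1/2 × 5.41 × 10^-3 = 2.70 × 10^-3 mol
n(H2C2O4) in the whole flask = 2.70 × 10^-3 × 500.0/25.0 = 0.0541 mol
mass of H2C2O4 = 0.0541 × 90.03 = 4.87 g
% H2C2O4 = 4.87 / 9.56 × 100 = 50.9 %

50.9 %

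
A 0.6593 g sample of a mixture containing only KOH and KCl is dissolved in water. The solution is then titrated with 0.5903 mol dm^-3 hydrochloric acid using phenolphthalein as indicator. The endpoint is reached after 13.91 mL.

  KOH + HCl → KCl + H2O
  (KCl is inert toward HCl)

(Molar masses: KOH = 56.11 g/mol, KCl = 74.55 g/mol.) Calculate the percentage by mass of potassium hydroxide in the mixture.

69.88 %

n(HCl) = 0.01391 × 0.5903 = 8.211 × 10^-3 mol
Let x = n(KOH), y = n(KCl).
Titrant: 1x = 8.211 × 10^-3;  mass: 56.11x + 74.55y = 0.6593
Solving, x = 8.211 × 10^-3 mol, y = 2.664 × 10^-3 mol
mass of KOH = 8.211 × 10^-3 × 56.11 = 0.4607 g
% KOH = 0.4607 / 0.6593 × 100 = 69.88 %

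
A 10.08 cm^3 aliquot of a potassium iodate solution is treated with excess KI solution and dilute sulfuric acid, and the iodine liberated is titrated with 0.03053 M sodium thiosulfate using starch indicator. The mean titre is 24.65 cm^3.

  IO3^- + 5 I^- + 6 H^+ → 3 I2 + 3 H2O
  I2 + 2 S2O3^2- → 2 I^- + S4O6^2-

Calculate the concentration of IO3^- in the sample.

0.01244 M

n(S2O3^2-) = 0.02465 × 0.03053 = 7.526 × 10^-4 mol
n(I2) = n(S2O3^2-)/2 = 3.763 × 10^-4 mol
From the 1:3 ratio, n(IO3^-) in the aliquot = 1/3 × 3.763 × 10^-4 = 1.254 × 10^-4 mol
[IO3^-] = 1.254 × 10^-4 / 0.01008 = 0.01244 mol/L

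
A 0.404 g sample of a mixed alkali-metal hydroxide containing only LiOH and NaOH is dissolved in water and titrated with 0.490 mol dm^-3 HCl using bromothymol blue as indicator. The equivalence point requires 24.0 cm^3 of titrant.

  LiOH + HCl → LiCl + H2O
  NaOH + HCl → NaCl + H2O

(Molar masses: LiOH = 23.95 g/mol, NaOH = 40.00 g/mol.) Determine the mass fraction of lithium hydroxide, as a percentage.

n(HCl) = 0.0240 × 0.490 = 0.0118 mol
Let x = n(LiOH), y = n(NaOH).
Titrant: 1x + 1y = 0.0118;  mass: 23.95x + 40.00y = 0.404
Solving, x = 4.14 × 10^-3 mol, y = 7.62 × 10^-3 mol
mass of LiOH = 4.14 × 10^-3 × 23.95 = 0.0991 g
% LiOH = 0.0991 / 0.404 × 100 = 24.5 %

24.5 %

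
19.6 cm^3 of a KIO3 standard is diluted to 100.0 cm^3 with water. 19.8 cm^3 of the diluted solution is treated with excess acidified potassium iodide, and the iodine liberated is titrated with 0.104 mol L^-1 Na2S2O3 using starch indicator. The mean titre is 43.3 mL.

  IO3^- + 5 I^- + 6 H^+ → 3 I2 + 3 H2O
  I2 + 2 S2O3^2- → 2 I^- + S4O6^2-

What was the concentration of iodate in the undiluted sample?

0.193 mol/L

n(S2O3^2-) = 0.0433 × 0.104 = 4.50 × 10^-3 mol
n(I2) = n(S2O3^2-)/2 = 2.25 × 10^-3 mol
From the 1:3 ratio, n(IO3^-) in the aliquot = 1/3 × 2.25 × 10^-3 = 7.51 × 10^-4 mol
[IO3^-]_dilute = 7.51 × 10^-4 / 0.0198 = 0.0379 mol/L
[IO3^-]_original = 0.0379 × 100.0/19.6 = 0.193 mol/L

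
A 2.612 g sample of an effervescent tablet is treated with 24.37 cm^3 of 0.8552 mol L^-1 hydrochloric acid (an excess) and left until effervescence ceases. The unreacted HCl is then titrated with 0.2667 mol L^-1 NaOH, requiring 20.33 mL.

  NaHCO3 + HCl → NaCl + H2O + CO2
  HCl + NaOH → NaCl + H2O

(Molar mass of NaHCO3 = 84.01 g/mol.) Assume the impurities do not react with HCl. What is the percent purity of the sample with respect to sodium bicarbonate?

n(HCl) added = 0.02437 × 0.8552 = 0.02084 mol
n(NaOH) used in back-titration = 0.02033 × 0.2667 = 5.422 × 10^-3 mol
n(HCl) left over = 5.422 × 10^-3 mol (1:1 ratio)
n(HCl) consumed by analyte = 0.02084 − 5.422 × 10^-3 = 0.01542 mol
n(NaHCO3) = 0.01542 mol (1:1 ratio)
mass of NaHCO3 = 0.01542 × 84.01 = 1.295 g
% NaHCO3 = 1.295 / 2.612 × 100 = 49.59 %

49.59 %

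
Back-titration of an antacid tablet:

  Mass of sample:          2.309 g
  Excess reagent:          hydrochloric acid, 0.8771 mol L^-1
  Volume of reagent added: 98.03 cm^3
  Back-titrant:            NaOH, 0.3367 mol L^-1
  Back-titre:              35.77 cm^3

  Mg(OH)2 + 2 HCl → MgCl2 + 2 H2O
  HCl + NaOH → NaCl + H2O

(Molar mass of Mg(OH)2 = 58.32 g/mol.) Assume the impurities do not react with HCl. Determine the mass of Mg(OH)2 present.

n(HCl) added = 0.09803 × 0.8771 = 0.08598 mol
n(NaOH) used in back-titration = 0.03577 × 0.3367 = 0.01204 mol
n(HCl) left over = 0.01204 mol (1:1 ratio)
n(HCl) consumed by analyte = 0.08598 − 0.01204 = 0.07394 mol
From the 1:2 ratio, n(Mg(OH)2) = 1/2 × 0.07394 = 0.03697 mol
mass of Mg(OH)2 = 0.03697 × 58.32 = 2.156 g

2.156 g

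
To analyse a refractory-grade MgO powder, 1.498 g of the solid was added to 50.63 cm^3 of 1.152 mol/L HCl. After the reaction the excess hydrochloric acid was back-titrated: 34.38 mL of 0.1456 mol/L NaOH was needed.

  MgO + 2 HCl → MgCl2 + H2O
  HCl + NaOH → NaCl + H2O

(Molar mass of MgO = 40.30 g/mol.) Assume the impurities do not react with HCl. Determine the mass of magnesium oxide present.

1.074 g

n(HCl) added = 0.05063 × 1.152 = 0.05833 mol
n(NaOH) used in back-titration = 0.03438 × 0.1456 = 5.006 × 10^-3 mol
n(HCl) left over = 5.006 × 10^-3 mol (1:1 ratio)
n(HCl) consumed by analyte = 0.05833 − 5.006 × 10^-3 = 0.05332 mol
From the 1:2 ratio, n(MgO) = 1/2 × 0.05332 = 0.02666 mol
mass of MgO = 0.02666 × 40.30 = 1.074 g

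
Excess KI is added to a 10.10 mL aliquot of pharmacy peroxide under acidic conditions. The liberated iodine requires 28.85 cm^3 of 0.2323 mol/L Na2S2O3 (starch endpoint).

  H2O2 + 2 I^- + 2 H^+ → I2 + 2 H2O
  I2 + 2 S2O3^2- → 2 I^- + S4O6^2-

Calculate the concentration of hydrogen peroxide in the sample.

n(S2O3^2-) = 0.02885 × 0.2323 = 6.702 × 10^-3 mol
n(I2) = n(S2O3^2-)/2 = 3.351 × 10^-3 mol
n(H2O2) in the aliquot = 3.351 × 10^-3 mol (1:1 ratio)
[H2O2] = 3.351 × 10^-3 / 0.01010 = 0.3318 mol/L

0.3318 mol/L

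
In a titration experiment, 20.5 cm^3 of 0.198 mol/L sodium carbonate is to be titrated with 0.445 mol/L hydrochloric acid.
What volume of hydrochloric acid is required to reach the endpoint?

Na2CO3 + 2 HCl → 2 NaCl + H2O + CO2
n(Na2CO3) = 0.0205 L × 0.198 mol/L = 4.06 × 10^-3 mol
From the 2:1 stoichiometry, n(HCl) = 2/1 × 4.06 × 10^-3 = 8.12 × 10^-3 mol
V(HCl) = 8.12 × 10^-3 mol / 0.445 mol/L = 0.0182 L = 18.2 mL

18.2 mL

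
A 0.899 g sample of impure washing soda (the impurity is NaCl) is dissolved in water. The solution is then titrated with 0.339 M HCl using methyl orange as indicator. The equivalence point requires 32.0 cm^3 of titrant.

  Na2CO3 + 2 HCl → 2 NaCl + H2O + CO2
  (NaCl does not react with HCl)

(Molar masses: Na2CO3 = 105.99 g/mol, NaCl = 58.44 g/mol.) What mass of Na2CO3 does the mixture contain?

0.575 g

n(HCl) = 0.0320 × 0.339 = 0.0108 mol
Let x = n(Na2CO3), y = n(NaCl).
Titrant: 2x = 0.0108;  mass: 105.99x + 58.44y = 0.899
Solving, x = 5.42 × 10^-3 mol, y = 5.55 × 10^-3 mol
mass of Na2CO3 = 5.42 × 10^-3 × 105.99 = 0.575 g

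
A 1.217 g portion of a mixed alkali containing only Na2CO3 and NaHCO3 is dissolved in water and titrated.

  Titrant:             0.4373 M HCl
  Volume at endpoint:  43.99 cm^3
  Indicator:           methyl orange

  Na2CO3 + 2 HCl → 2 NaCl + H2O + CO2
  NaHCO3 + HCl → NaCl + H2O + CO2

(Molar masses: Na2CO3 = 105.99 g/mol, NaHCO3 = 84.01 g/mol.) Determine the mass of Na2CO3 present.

n(HCl) = 0.04399 × 0.4373 = 0.01924 mol
Let x = n(Na2CO3), y = n(NaHCO3).
Titrant: 2x + 1y = 0.01924;  mass: 105.99x + 84.01y = 1.217
Solving, x = 6.434 × 10^-3 mol, y = 6.369 × 10^-3 mol
mass of Na2CO3 = 6.434 × 10^-3 × 105.99 = 0.6819 g

0.6819 g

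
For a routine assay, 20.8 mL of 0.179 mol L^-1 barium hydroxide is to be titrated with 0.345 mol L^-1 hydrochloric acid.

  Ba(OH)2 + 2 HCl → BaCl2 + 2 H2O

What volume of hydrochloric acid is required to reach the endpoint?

21.6 mL

n(Ba(OH)2) = 0.0208 L × 0.179 mol/L = 3.72 × 10^-3 mol
From the 2:1 stoichiometry, n(HCl) = 2/1 × 3.72 × 10^-3 = 7.45 × 10^-3 mol
V(HCl) = 7.45 × 10^-3 mol / 0.345 mol/L = 0.0216 L = 21.6 mL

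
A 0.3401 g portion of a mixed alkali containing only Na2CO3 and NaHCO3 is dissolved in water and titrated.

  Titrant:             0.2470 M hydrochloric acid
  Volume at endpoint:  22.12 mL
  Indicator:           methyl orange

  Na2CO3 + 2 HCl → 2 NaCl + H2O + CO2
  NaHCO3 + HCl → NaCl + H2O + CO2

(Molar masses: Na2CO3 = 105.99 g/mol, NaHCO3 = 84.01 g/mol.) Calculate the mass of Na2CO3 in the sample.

0.2032 g

n(HCl) = 0.02212 × 0.2470 = 5.464 × 10^-3 mol
Let x = n(Na2CO3), y = n(NaHCO3).
Titrant: 2x + 1y = 5.464 × 10^-3;  mass: 105.99x + 84.01y = 0.3401
Solving, x = 1.917 × 10^-3 mol, y = 1.630 × 10^-3 mol
mass of Na2CO3 = 1.917 × 10^-3 × 105.99 = 0.2032 g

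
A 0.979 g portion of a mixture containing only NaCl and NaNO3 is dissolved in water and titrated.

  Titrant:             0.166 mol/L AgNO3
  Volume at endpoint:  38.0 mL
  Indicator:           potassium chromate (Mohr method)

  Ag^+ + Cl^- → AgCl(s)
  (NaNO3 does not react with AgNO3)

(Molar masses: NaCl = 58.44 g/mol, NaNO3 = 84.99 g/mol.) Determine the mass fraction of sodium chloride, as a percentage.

37.7 %

n(AgNO3) = 0.0380 × 0.166 = 6.31 × 10^-3 mol
Let x = n(NaCl), y = n(NaNO3).
Titrant: 1x = 6.31 × 10^-3;  mass: 58.44x + 84.99y = 0.979
Solving, x = 6.31 × 10^-3 mol, y = 7.18 × 10^-3 mol
mass of NaCl = 6.31 × 10^-3 × 58.44 = 0.369 g
% NaCl = 0.369 / 0.979 × 100 = 37.7 %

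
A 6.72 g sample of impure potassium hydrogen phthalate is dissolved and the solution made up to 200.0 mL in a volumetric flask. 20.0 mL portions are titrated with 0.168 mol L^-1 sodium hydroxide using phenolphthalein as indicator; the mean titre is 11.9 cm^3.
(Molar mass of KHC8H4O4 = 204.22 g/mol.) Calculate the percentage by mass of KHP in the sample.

60.8 %

KHC8H4O4 + NaOH → KNaC8H4O4 + H2O
n(NaOH) per titration = 0.0119 × 0.168 = 2.00 × 10^-3 mol
n(KHC8H4O4) in each aliquot = 2.00 × 10^-3 mol (1:1 ratio)
n(KHC8H4O4) in the whole flask = 2.00 × 10^-3 × 200.0/20.0 = 0.0200 mol
mass of KHC8H4O4 = 0.0200 × 204.22 = 4.08 g
% KHC8H4O4 = 4.08 / 6.72 × 100 = 60.8 %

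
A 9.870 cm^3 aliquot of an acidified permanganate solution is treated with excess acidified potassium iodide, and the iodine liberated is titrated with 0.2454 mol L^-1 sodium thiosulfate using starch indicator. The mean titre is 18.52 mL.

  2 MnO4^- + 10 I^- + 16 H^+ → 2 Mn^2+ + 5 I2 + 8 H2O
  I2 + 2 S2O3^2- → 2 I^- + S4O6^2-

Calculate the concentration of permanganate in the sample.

n(S2O3^2-) = 0.01852 × 0.2454 = 4.545 × 10^-3 mol
n(I2) = n(S2O3^2-)/2 = 2.272 × 10^-3 mol
From the 2:5 ratio, n(MnO4^-) in the aliquot = 2/5 × 2.272 × 10^-3 = 9.090 × 10^-4 mol
[MnO4^-] = 9.090 × 10^-4 / 0.009870 = 0.09209 mol/L

0.09209 mol/L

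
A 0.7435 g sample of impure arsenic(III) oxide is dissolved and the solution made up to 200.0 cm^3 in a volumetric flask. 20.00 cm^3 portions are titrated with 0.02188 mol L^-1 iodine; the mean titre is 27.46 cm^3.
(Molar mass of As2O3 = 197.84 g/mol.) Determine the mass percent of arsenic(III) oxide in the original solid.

As2O3 + 2 I2 + 2 H2O → As2O5 + 4 HI
n(I2) per titration = 0.02746 × 0.02188 = 6.008 × 10^-4 mol
From the 1:2 ratio, n(As2O3) in each aliquot = 1/2 × 6.008 × 10^-4 = 3.004 × 10^-4 mol
n(As2O3) in the whole flask = 3.004 × 10^-4 × 200.0/20.00 = 3.004 × 10^-3 mol
mass of As2O3 = 3.004 × 10^-3 × 197.84 = 0.5943 g
% As2O3 = 0.5943 / 0.7435 × 100 = 79.94 %

79.94 %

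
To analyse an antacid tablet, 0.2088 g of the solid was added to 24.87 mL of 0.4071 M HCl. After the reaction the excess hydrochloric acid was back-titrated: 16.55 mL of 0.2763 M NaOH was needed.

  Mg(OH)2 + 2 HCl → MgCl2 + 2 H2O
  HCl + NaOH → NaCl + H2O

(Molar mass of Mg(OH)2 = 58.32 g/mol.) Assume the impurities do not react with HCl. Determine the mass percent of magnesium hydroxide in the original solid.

n(HCl) added = 0.02487 × 0.4071 = 0.01012 mol
n(NaOH) used in back-titration = 0.01655 × 0.2763 = 4.573 × 10^-3 mol
n(HCl) left over = 4.573 × 10^-3 mol (1:1 ratio)
n(HCl) consumed by analyte = 0.01012 − 4.573 × 10^-3 = 5.552 × 10^-3 mol
From the 1:2 ratio, n(Mg(OH)2) = 1/2 × 5.552 × 10^-3 = 2.776 × 10^-3 mol
mass of Mg(OH)2 = 2.776 × 10^-3 × 58.32 = 0.1619 g
% Mg(OH)2 = 0.1619 / 0.2088 × 100 = 77.53 %

77.53 %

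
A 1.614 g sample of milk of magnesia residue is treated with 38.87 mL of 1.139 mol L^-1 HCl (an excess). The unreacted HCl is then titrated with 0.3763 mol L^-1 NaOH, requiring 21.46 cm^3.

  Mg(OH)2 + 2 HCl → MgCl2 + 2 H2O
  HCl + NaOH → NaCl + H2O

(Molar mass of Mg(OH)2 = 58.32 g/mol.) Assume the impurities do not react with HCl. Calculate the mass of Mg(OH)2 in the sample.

n(HCl) added = 0.03887 × 1.139 = 0.04427 mol
n(NaOH) used in back-titration = 0.02146 × 0.3763 = 8.075 × 10^-3 mol
n(HCl) left over = 8.075 × 10^-3 mol (1:1 ratio)
n(HCl) consumed by analyte = 0.04427 − 8.075 × 10^-3 = 0.03620 mol
From the 1:2 ratio, n(Mg(OH)2) = 1/2 × 0.03620 = 0.01810 mol
mass of Mg(OH)2 = 0.01810 × 58.32 = 1.056 g

1.056 g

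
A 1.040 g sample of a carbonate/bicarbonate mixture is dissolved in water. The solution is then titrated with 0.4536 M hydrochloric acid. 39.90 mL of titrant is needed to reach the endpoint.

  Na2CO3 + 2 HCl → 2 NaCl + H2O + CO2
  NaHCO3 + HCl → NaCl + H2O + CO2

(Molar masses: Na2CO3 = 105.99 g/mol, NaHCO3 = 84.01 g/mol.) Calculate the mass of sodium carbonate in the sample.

n(HCl) = 0.03990 × 0.4536 = 0.01810 mol
Let x = n(Na2CO3), y = n(NaHCO3).
Titrant: 2x + 1y = 0.01810;  mass: 105.99x + 84.01y = 1.040
Solving, x = 7.746 × 10^-3 mol, y = 2.607 × 10^-3 mol
mass of Na2CO3 = 7.746 × 10^-3 × 105.99 = 0.8210 g

0.8210 g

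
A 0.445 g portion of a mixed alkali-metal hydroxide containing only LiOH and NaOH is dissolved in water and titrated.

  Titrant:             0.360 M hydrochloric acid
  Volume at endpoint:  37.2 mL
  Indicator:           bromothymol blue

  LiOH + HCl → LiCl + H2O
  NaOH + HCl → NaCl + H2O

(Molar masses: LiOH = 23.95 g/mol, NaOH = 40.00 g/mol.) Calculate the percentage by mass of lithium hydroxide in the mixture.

30.4 %

n(HCl) = 0.0372 × 0.360 = 0.0134 mol
Let x = n(LiOH), y = n(NaOH).
Titrant: 1x + 1y = 0.0134;  mass: 23.95x + 40.00y = 0.445
Solving, x = 5.65 × 10^-3 mol, y = 7.74 × 10^-3 mol
mass of LiOH = 5.65 × 10^-3 × 23.95 = 0.135 g
% LiOH = 0.135 / 0.445 × 100 = 30.4 %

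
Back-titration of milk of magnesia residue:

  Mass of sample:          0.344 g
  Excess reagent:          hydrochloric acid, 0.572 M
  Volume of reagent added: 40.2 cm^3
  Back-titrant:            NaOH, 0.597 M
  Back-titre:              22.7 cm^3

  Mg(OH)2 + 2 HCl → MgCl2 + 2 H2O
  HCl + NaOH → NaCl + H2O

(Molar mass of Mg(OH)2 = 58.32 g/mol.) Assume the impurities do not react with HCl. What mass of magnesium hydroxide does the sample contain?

n(HCl) added = 0.0402 × 0.572 = 0.0230 mol
n(NaOH) used in back-titration = 0.0227 × 0.597 = 0.0136 mol
n(HCl) left over = 0.0136 mol (1:1 ratio)
n(HCl) consumed by analyte = 0.0230 − 0.0136 = 9.44 × 10^-3 mol
From the 1:2 ratio, n(Mg(OH)2) = 1/2 × 9.44 × 10^-3 = 4.72 × 10^-3 mol
mass of Mg(OH)2 = 4.72 × 10^-3 × 58.32 = 0.275 g

0.275 g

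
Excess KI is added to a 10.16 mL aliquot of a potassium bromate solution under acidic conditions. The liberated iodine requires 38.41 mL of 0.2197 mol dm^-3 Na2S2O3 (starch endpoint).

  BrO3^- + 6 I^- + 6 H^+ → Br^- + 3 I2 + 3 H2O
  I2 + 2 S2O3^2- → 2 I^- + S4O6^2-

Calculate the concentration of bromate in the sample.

0.1384 mol/L

n(S2O3^2-) = 0.03841 × 0.2197 = 8.439 × 10^-3 mol
n(I2) = n(S2O3^2-)/2 = 4.219 × 10^-3 mol
From the 1:3 ratio, n(BrO3^-) in the aliquot = 1/3 × 4.219 × 10^-3 = 1.406 × 10^-3 mol
[BrO3^-] = 1.406 × 10^-3 / 0.01016 = 0.1384 mol/L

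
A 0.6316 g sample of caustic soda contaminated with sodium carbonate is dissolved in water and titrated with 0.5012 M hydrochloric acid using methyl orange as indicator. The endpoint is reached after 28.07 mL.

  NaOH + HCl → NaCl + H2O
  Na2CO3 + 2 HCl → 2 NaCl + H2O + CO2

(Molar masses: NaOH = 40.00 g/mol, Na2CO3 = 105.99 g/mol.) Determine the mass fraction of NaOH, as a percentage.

55.54 %

n(HCl) = 0.02807 × 0.5012 = 0.01407 mol
Let x = n(NaOH), y = n(Na2CO3).
Titrant: 1x + 2y = 0.01407;  mass: 40.00x + 105.99y = 0.6316
Solving, x = 8.770 × 10^-3 mol, y = 2.649 × 10^-3 mol
mass of NaOH = 8.770 × 10^-3 × 40.00 = 0.3508 g
% NaOH = 0.3508 / 0.6316 × 100 = 55.54 %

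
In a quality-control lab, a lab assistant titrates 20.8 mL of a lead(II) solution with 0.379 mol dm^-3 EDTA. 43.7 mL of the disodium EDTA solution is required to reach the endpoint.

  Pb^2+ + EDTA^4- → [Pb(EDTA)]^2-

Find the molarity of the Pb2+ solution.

n(EDTA) = 0.0437 L × 0.379 mol/L = 0.0166 mol
n(Pb2+) = 0.0166 mol (1:1 mole ratio)
[Pb2+] = 0.0166 mol / 0.0208 L = 0.796 mol/L

0.796 mol/L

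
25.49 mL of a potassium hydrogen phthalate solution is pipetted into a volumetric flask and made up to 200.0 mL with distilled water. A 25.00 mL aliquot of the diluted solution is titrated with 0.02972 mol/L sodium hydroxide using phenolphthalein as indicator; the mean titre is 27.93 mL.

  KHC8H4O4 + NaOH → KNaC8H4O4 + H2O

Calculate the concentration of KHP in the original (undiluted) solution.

n(NaOH) = 0.02793 × 0.02972 = 8.301 × 10^-4 mol
n(KHC8H4O4) in the aliquot = 8.301 × 10^-4 mol (1:1 ratio)
[KHC8H4O4]_dilute = 8.301 × 10^-4 / 0.02500 = 0.03320 mol/L
Dilution factor = 200.0 / 25.49 = 7.846
[KHC8H4O4]_stock = 0.03320 × 7.846 = 0.2605 mol/L

0.2605 mol/L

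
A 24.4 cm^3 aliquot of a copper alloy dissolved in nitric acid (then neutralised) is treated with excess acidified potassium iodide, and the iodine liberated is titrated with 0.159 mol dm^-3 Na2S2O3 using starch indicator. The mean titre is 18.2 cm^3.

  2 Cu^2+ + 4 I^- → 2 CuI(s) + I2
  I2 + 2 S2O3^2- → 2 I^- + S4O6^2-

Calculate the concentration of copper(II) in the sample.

0.119 mol/L

n(S2O3^2-) = 0.0182 × 0.159 = 2.89 × 10^-3 mol
n(I2) = n(S2O3^2-)/2 = 1.45 × 10^-3 mol
From the 2:1 ratio, n(Cu2+) in the aliquot = 2/1 × 1.45 × 10^-3 = 2.89 × 10^-3 mol
[Cu2+] = 2.89 × 10^-3 / 0.0244 = 0.119 mol/L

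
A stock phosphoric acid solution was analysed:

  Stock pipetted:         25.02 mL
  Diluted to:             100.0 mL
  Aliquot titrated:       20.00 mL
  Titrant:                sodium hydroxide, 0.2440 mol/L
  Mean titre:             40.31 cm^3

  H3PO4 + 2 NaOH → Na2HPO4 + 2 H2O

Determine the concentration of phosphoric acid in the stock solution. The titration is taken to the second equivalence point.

n(NaOH) = 0.04031 × 0.2440 = 9.836 × 10^-3 mol
From the 1:2 ratio, n(H3PO4) in the aliquot = 1/2 × 9.836 × 10^-3 = 4.918 × 10^-3 mol
[H3PO4]_dilute = 4.918 × 10^-3 / 0.02000 = 0.2459 mol/L
Dilution factor = 100.0 / 25.02 = 3.997
[H3PO4]_stock = 0.2459 × 3.997 = 0.9828 mol/L

0.9828 mol/L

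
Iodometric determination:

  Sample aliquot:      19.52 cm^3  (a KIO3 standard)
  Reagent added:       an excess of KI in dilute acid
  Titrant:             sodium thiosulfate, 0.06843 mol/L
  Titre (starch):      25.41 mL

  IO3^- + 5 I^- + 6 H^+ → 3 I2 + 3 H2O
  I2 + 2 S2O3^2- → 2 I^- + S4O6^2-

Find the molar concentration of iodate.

0.01485 mol/L

n(S2O3^2-) = 0.02541 × 0.06843 = 1.739 × 10^-3 mol
n(I2) = n(S2O3^2-)/2 = 8.694 × 10^-4 mol
From the 1:3 ratio, n(IO3^-) in the aliquot = 1/3 × 8.694 × 10^-4 = 2.898 × 10^-4 mol
[IO3^-] = 2.898 × 10^-4 / 0.01952 = 0.01485 mol/L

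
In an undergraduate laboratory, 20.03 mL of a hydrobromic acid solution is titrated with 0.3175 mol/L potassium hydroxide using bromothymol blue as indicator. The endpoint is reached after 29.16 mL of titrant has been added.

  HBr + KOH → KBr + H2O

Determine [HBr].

0.4622 mol/L

n(KOH) = 0.02916 L × 0.3175 mol/L = 9.258 × 10^-3 mol
n(HBr) = 9.258 × 10^-3 mol (1:1 mole ratio)
[HBr] = 9.258 × 10^-3 mol / 0.02003 L = 0.4622 mol/L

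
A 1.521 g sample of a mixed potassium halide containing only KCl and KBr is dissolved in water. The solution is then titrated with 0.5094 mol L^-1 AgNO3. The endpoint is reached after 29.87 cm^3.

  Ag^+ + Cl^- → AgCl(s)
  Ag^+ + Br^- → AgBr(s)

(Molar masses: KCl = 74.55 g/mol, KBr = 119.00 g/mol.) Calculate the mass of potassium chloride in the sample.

n(AgNO3) = 0.02987 × 0.5094 = 0.01522 mol
Let x = n(KCl), y = n(KBr).
Titrant: 1x + 1y = 0.01522;  mass: 74.55x + 119.00y = 1.521
Solving, x = 6.517 × 10^-3 mol, y = 8.699 × 10^-3 mol
mass of KCl = 6.517 × 10^-3 × 74.55 = 0.4858 g

0.4858 g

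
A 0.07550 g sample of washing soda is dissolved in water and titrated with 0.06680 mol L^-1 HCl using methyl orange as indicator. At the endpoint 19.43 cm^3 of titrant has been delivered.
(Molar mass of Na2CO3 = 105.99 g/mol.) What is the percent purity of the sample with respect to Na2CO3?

Na2CO3 + 2 HCl → 2 NaCl + H2O + CO2
n(HCl) = 0.01943 L × 0.06680 mol/L = 1.298 × 10^-3 mol
From the 1:2 ratio, n(Na2CO3) = 1/2 × 1.298 × 10^-3 = 6.490 × 10^-4 mol
mass of Na2CO3 = 6.490 × 10^-4 × 105.99 g/mol = 0.06878 g
% Na2CO3 = 0.06878 / 0.07550 × 100 = 91.10 %

91.10 %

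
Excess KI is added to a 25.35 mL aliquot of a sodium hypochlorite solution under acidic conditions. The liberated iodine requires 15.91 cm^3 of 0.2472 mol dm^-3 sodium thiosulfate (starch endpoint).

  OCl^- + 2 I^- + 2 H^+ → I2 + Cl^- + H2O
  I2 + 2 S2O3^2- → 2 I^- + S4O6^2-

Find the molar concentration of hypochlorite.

n(S2O3^2-) = 0.01591 × 0.2472 = 3.933 × 10^-3 mol
n(I2) = n(S2O3^2-)/2 = 1.966 × 10^-3 mol
n(OCl^-) in the aliquot = 1.966 × 10^-3 mol (1:1 ratio)
[OCl^-] = 1.966 × 10^-3 / 0.02535 = 0.07757 mol/L

0.07757 mol/L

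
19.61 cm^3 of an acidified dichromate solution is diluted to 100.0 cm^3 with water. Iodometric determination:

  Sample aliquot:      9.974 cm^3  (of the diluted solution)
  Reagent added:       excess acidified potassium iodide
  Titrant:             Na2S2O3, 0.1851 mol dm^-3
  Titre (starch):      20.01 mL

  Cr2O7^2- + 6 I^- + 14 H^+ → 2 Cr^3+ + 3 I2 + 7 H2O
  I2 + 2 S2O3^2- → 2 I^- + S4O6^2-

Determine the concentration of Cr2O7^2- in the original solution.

n(S2O3^2-) = 0.02001 × 0.1851 = 3.704 × 10^-3 mol
n(I2) = n(S2O3^2-)/2 = 1.852 × 10^-3 mol
From the 1:3 ratio, n(Cr2O7^2-) in the aliquot = 1/3 × 1.852 × 10^-3 = 6.173 × 10^-4 mol
[Cr2O7^2-]_dilute = 6.173 × 10^-4 / 0.009974 = 0.06189 mol/L
[Cr2O7^2-]_original = 0.06189 × 100.0/19.61 = 0.3156 mol/L

0.3156 mol/L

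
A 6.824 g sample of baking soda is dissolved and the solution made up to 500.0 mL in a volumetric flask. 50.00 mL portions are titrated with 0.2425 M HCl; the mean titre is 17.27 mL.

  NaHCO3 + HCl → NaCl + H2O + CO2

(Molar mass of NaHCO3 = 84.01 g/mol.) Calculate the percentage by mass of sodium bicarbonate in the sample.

51.56 %

n(HCl) per titration = 0.01727 × 0.2425 = 4.188 × 10^-3 mol
n(NaHCO3) in each aliquot = 4.188 × 10^-3 mol (1:1 ratio)
n(NaHCO3) in the whole flask = 4.188 × 10^-3 × 500.0/50.00 = 0.04188 mol
mass of NaHCO3 = 0.04188 × 84.01 = 3.518 g
% NaHCO3 = 3.518 / 6.824 × 100 = 51.56 %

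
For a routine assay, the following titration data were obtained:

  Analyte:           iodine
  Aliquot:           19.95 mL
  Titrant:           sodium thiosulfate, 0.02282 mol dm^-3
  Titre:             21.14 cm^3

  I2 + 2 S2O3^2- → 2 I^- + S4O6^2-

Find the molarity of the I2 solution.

0.01209 mol/L

n(Na2S2O3) = 0.02114 L × 0.02282 mol/L = 4.824 × 10^-4 mol
From the 1:2 mole ratio, n(I2) = 1/2 × 4.824 × 10^-4 = 2.412 × 10^-4 mol
[I2] = 2.412 × 10^-4 mol / 0.01995 L = 0.01209 mol/L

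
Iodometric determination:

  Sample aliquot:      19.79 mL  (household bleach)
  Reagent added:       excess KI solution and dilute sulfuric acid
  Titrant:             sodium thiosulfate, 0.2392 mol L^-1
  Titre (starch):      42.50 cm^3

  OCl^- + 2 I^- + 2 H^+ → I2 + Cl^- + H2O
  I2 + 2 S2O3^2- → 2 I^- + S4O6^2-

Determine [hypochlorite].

0.2568 mol/L

n(S2O3^2-) = 0.04250 × 0.2392 = 0.01017 mol
n(I2) = n(S2O3^2-)/2 = 5.083 × 10^-3 mol
n(OCl^-) in the aliquot = 5.083 × 10^-3 mol (1:1 ratio)
[OCl^-] = 5.083 × 10^-3 / 0.01979 = 0.2568 mol/L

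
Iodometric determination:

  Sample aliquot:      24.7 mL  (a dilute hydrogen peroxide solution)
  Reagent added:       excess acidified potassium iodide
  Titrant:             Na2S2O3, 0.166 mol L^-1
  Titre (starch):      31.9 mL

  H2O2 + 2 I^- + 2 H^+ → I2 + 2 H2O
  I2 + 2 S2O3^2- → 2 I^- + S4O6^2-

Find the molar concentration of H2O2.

0.107 mol/L

n(S2O3^2-) = 0.0319 × 0.166 = 5.30 × 10^-3 mol
n(I2) = n(S2O3^2-)/2 = 2.65 × 10^-3 mol
n(H2O2) in the aliquot = 2.65 × 10^-3 mol (1:1 ratio)
[H2O2] = 2.65 × 10^-3 / 0.0247 = 0.107 mol/L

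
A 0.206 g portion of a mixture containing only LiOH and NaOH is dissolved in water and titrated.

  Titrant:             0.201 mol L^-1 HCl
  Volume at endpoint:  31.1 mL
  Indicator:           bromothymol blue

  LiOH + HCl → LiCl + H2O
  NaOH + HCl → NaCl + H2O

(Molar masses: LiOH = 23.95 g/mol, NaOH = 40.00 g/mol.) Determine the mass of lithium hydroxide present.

n(HCl) = 0.0311 × 0.201 = 6.25 × 10^-3 mol
Let x = n(LiOH), y = n(NaOH).
Titrant: 1x + 1y = 6.25 × 10^-3;  mass: 23.95x + 40.00y = 0.206
Solving, x = 2.74 × 10^-3 mol, y = 3.51 × 10^-3 mol
mass of LiOH = 2.74 × 10^-3 × 23.95 = 0.0657 g

0.0657 g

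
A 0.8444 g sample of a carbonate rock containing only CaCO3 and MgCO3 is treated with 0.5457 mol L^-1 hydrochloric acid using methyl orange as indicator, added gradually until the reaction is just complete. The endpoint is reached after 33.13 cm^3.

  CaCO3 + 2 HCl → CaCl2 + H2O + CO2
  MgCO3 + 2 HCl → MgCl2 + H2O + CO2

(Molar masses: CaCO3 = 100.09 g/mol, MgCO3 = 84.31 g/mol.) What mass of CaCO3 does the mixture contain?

n(HCl) = 0.03313 × 0.5457 = 0.01808 mol
Let x = n(CaCO3), y = n(MgCO3).
Titrant: 2x + 2y = 0.01808;  mass: 100.09x + 84.31y = 0.8444
Solving, x = 5.214 × 10^-3 mol, y = 3.825 × 10^-3 mol
mass of CaCO3 = 5.214 × 10^-3 × 100.09 = 0.5219 g

0.5219 g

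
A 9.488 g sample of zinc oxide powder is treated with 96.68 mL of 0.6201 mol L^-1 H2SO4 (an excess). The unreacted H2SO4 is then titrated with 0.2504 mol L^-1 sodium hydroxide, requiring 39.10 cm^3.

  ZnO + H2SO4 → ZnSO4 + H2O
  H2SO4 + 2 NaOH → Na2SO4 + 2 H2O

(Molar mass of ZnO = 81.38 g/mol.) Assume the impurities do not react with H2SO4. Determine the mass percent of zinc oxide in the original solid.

n(H2SO4) added = 0.09668 × 0.6201 = 0.05995 mol
n(NaOH) used in back-titration = 0.03910 × 0.2504 = 9.791 × 10^-3 mol
From the 1:2 ratio, n(H2SO4) left over = 1/2 × 9.791 × 10^-3 = 4.895 × 10^-3 mol
n(H2SO4) consumed by analyte = 0.05995 − 4.895 × 10^-3 = 0.05506 mol
n(ZnO) = 0.05506 mol (1:1 ratio)
mass of ZnO = 0.05506 × 81.38 = 4.480 g
% ZnO = 4.480 / 9.488 × 100 = 47.22 %

47.22 %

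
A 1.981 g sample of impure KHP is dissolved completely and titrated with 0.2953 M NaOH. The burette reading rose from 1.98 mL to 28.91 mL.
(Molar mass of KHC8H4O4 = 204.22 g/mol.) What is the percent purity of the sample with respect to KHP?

81.98 %

KHC8H4O4 + NaOH → KNaC8H4O4 + H2O
n(NaOH) = 0.02693 L × 0.2953 mol/L = 7.952 × 10^-3 mol
n(KHC8H4O4) = 7.952 × 10^-3 mol (1:1 ratio)
mass of KHC8H4O4 = 7.952 × 10^-3 × 204.22 g/mol = 1.624 g
% KHC8H4O4 = 1.624 / 1.981 × 100 = 81.98 %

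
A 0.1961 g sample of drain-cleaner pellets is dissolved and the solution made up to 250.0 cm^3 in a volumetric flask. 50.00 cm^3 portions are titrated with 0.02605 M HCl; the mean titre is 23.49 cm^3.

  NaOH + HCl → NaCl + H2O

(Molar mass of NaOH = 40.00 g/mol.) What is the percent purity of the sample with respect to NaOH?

62.41 %

n(HCl) per titration = 0.02349 × 0.02605 = 6.119 × 10^-4 mol
n(NaOH) in each aliquot = 6.119 × 10^-4 mol (1:1 ratio)
n(NaOH) in the whole flask = 6.119 × 10^-4 × 250.0/50.00 = 3.060 × 10^-3 mol
mass of NaOH = 3.060 × 10^-3 × 40.00 = 0.1224 g
% NaOH = 0.1224 / 0.1961 × 100 = 62.41 %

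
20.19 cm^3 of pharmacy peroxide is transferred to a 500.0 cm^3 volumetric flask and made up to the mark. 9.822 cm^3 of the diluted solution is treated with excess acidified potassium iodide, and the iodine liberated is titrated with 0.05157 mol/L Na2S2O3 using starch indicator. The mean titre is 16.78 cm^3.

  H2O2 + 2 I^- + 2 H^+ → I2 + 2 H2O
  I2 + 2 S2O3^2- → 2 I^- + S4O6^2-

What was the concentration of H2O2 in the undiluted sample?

1.091 mol/L

n(S2O3^2-) = 0.01678 × 0.05157 = 8.653 × 10^-4 mol
n(I2) = n(S2O3^2-)/2 = 4.327 × 10^-4 mol
n(H2O2) in the aliquot = 4.327 × 10^-4 mol (1:1 ratio)
[H2O2]_dilute = 4.327 × 10^-4 / 0.009822 = 0.04405 mol/L
[H2O2]_original = 0.04405 × 500.0/20.19 = 1.091 mol/L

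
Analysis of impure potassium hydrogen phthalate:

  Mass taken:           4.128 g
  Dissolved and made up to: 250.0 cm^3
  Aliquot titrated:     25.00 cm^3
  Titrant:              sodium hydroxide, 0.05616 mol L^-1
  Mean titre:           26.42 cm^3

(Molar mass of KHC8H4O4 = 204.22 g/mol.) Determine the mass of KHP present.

3.030 g

KHC8H4O4 + NaOH → KNaC8H4O4 + H2O
n(NaOH) per titration = 0.02642 × 0.05616 = 1.484 × 10^-3 mol
n(KHC8H4O4) in each aliquot = 1.484 × 10^-3 mol (1:1 ratio)
n(KHC8H4O4) in the whole flask = 1.484 × 10^-3 × 250.0/25.00 = 0.01484 mol
mass of KHC8H4O4 = 0.01484 × 204.22 = 3.030 g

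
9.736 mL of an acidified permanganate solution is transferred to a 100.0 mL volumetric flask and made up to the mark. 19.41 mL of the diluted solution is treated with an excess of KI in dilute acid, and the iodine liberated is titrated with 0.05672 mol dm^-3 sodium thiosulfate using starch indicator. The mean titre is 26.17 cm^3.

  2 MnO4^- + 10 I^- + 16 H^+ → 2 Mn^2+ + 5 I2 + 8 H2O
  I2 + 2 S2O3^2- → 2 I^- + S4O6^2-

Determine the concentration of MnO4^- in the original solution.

n(S2O3^2-) = 0.02617 × 0.05672 = 1.484 × 10^-3 mol
n(I2) = n(S2O3^2-)/2 = 7.422 × 10^-4 mol
From the 2:5 ratio, n(MnO4^-) in the aliquot = 2/5 × 7.422 × 10^-4 = 2.969 × 10^-4 mol
[MnO4^-]_dilute = 2.969 × 10^-4 / 0.01941 = 0.01529 mol/L
[MnO4^-]_original = 0.01529 × 100.0/9.736 = 0.1571 mol/L

0.1571 mol/L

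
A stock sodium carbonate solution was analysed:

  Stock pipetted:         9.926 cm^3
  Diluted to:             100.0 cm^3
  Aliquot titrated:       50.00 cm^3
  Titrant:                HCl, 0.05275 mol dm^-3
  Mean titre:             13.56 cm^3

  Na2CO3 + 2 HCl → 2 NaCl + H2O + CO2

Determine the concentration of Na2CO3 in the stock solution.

0.07206 mol/L

n(HCl) = 0.01356 × 0.05275 = 7.153 × 10^-4 mol
From the 1:2 ratio, n(Na2CO3) in the aliquot = 1/2 × 7.153 × 10^-4 = 3.576 × 10^-4 mol
[Na2CO3]_dilute = 3.576 × 10^-4 / 0.05000 = 0.007153 mol/L
Dilution factor = 100.0 / 9.926 = 10.07
[Na2CO3]_stock = 0.007153 × 10.07 = 0.07206 mol/L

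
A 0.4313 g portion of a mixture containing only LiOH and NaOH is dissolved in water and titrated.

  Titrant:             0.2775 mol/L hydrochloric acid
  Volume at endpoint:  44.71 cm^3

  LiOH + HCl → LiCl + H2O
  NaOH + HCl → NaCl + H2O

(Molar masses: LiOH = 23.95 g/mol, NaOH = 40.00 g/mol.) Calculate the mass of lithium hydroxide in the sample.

0.09697 g

n(HCl) = 0.04471 × 0.2775 = 0.01241 mol
Let x = n(LiOH), y = n(NaOH).
Titrant: 1x + 1y = 0.01241;  mass: 23.95x + 40.00y = 0.4313
Solving, x = 4.049 × 10^-3 mol, y = 8.358 × 10^-3 mol
mass of LiOH = 4.049 × 10^-3 × 23.95 = 0.09697 g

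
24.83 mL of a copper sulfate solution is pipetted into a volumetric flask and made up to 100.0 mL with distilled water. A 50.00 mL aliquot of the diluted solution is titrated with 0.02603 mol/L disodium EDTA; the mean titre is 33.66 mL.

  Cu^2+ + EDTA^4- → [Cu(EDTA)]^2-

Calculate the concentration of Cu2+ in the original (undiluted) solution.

n(EDTA) = 0.03366 × 0.02603 = 8.762 × 10^-4 mol
n(Cu2+) in the aliquot = 8.762 × 10^-4 mol (1:1 ratio)
[Cu2+]_dilute = 8.762 × 10^-4 / 0.05000 = 0.01752 mol/L
Dilution factor = 100.0 / 24.83 = 4.027
[Cu2+]_stock = 0.01752 × 4.027 = 0.07057 mol/L

0.07057 mol/L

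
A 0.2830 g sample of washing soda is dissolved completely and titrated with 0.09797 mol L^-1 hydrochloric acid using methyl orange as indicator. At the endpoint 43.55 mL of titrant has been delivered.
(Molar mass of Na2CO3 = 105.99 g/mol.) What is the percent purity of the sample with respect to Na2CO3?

79.90 %

Na2CO3 + 2 HCl → 2 NaCl + H2O + CO2
n(HCl) = 0.04355 L × 0.09797 mol/L = 4.267 × 10^-3 mol
From the 1:2 ratio, n(Na2CO3) = 1/2 × 4.267 × 10^-3 = 2.133 × 10^-3 mol
mass of Na2CO3 = 2.133 × 10^-3 × 105.99 g/mol = 0.2261 g
% Na2CO3 = 0.2261 / 0.2830 × 100 = 79.90 %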